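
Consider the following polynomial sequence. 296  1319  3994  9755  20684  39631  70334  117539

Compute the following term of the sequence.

187120

D1: 1023 , 2675 , 5761 , 10929 , 18947 , 30703 , 47205
D2: 1652 , 3086 , 5168 , 8018 , 11756 , 16502
D3: 1434 , 2082 , 2850 , 3738 , 4746
D4: 648 , 768 , 888 , 1008
D5: 120 , 120 , 120
Constant fifth difference = 120, so extend:
1008 + 120 = 1128;  4746 + 1128 = 5874;  16502 + 5874 = 22376;  47205 + 22376 = 69581;  117539 + 69581 = 187120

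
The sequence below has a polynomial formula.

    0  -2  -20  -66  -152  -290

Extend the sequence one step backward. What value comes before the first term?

-2

-2, -18, -46, -86, -138
-16, -28, -40, -52
-12, -12, -12
The third differences are constant at -12.
Work back: -16 + 12 = -4;  -2 + 4 = 2;  0 − 2 = -2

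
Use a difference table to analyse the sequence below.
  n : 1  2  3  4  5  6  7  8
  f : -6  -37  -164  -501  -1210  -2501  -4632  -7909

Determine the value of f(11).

-31  -127  -337  -709  -1291  -2131  -3277
-96  -210  -372  -582  -840  -1146
-114  -162  -210  -258  -306
-48  -48  -48  -48
The fourth differences are constant (-48).
-306 − 48 = -354;  -1146 − 354 = -1500;  -3277 − 1500 = -4777;  -7909 − 4777 = -12686
-354 − 48 = -402;  -1500 − 402 = -1902;  -4777 − 1902 = -6679;  -12686 − 6679 = -19365
-402 − 48 = -450;  -1902 − 450 = -2352;  -6679 − 2352 = -9031;  -19365 − 9031 = -28396

-28396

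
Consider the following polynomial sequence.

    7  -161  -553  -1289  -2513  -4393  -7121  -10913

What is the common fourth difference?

First differences: -168, -392, -736, -1224, -1880, -2728, -3792
Second differences: -224, -344, -488, -656, -848, -1064
Third differences: -120, -144, -168, -192, -216
Fourth differences: -24, -24, -24, -24

-24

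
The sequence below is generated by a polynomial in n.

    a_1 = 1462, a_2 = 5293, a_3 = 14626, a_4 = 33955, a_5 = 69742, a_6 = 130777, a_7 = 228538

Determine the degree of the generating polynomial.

5

Δ: 3831, 9333, 19329, 35787, 61035, 97761
Δ²: 5502, 9996, 16458, 25248, 36726
Δ³: 4494, 6462, 8790, 11478
Δ⁴: 1968, 2328, 2688
Δ⁵: 360, 360
The fifth differences are constant, so the polynomial has degree 5.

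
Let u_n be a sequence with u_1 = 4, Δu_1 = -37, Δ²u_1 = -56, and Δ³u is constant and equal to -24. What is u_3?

-126

Build the table forward from the leading diagonal:
Third differences: -24, -24, -24
Second differences: -56, -80, -104
First differences: -37, -93, -173
u: 4, -33, -126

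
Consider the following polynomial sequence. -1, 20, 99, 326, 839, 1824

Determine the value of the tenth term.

Δ: 21, 79, 227, 513, 985
Δ²: 58, 148, 286, 472
Δ³: 90, 138, 186
Δ⁴: 48, 48
The fourth differences are constant (48).
186 + 48 = 234;  472 + 234 = 706;  985 + 706 = 1691;  1824 + 1691 = 3515
234 + 48 = 282;  706 + 282 = 988;  1691 + 988 = 2679;  3515 + 2679 = 6194
282 + 48 = 330;  988 + 330 = 1318;  2679 + 1318 = 3997;  6194 + 3997 = 10191
330 + 48 = 378;  1318 + 378 = 1696;  3997 + 1696 = 5693;  10191 + 5693 = 15884

15884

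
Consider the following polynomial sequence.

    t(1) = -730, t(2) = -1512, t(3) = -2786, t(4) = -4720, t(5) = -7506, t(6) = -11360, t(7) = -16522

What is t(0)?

-296

First differences: -782  -1274  -1934  -2786  -3854  -5162
Second differences: -492  -660  -852  -1068  -1308
Third differences: -168  -192  -216  -240
Fourth differences: -24  -24  -24
The fourth differences are constant at -24.
Work back: -168 + 24 = -144;  -492 + 144 = -348;  -782 + 348 = -434;  -730 + 434 = -296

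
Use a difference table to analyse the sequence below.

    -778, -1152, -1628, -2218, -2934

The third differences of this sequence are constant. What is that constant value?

-12

First differences: -374, -476, -590, -716
Second differences: -102, -114, -126
Third differences: -12, -12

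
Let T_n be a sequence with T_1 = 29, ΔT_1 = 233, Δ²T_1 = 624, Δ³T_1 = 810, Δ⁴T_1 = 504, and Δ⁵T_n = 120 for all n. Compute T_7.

Build the table forward from the leading diagonal:
Fifth differences: 120, 120, 120, 120, 120, 120, 120
Fourth differences: 504, 624, 744, 864, 984, 1104, 1224
Third differences: 810, 1314, 1938, 2682, 3546, 4530, 5634
Second differences: 624, 1434, 2748, 4686, 7368, 10914, 15444
First differences: 233, 857, 2291, 5039, 9725, 17093, 28007
T: 29, 262, 1119, 3410, 8449, 18174, 35267

35267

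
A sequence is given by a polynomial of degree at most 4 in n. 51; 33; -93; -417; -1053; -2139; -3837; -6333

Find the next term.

-9837

First differences: -18, -126, -324, -636, -1086, -1698, -2496
Second differences: -108, -198, -312, -450, -612, -798
Third differences: -90, -114, -138, -162, -186
Fourth differences: -24, -24, -24, -24
Constant fourth difference = -24, so extend:
-186 − 24 = -210;  -798 − 210 = -1008;  -2496 − 1008 = -3504;  -6333 − 3504 = -9837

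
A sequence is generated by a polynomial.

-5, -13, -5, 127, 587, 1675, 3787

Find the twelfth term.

-8, 8, 132, 460, 1088, 2112
16, 124, 328, 628, 1024
108, 204, 300, 396
96, 96, 96
The fourth differences are constant (96).
396 + 96 = 492;  1024 + 492 = 1516;  2112 + 1516 = 3628;  3787 + 3628 = 7415
492 + 96 = 588;  1516 + 588 = 2104;  3628 + 2104 = 5732;  7415 + 5732 = 13147
588 + 96 = 684;  2104 + 684 = 2788;  5732 + 2788 = 8520;  13147 + 8520 = 21667
684 + 96 = 780;  2788 + 780 = 3568;  8520 + 3568 = 12088;  21667 + 12088 = 33755
780 + 96 = 876;  3568 + 876 = 4444;  12088 + 4444 = 16532;  33755 + 16532 = 50287

50287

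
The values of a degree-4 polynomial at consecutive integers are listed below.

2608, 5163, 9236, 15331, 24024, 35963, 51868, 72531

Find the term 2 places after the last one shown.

131659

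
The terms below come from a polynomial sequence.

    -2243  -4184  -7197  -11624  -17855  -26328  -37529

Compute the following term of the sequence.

D1: -1941, -3013, -4427, -6231, -8473, -11201
D2: -1072, -1414, -1804, -2242, -2728
D3: -342, -390, -438, -486
D4: -48, -48, -48
Constant fourth difference = -48, so extend:
-486 − 48 = -534;  -2728 − 534 = -3262;  -11201 − 3262 = -14463;  -37529 − 14463 = -51992

-51992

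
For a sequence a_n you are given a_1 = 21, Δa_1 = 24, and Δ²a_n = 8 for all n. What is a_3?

Build the table forward from the leading diagonal:
D2: 8  8  8
D1: 24  32  40
a: 21  45  77

77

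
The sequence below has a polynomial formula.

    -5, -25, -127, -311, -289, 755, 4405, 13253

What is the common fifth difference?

First differences: -20, -102, -184, 22, 1044, 3650, 8848
Second differences: -82, -82, 206, 1022, 2606, 5198
Third differences: 0, 288, 816, 1584, 2592
Fourth differences: 288, 528, 768, 1008
Fifth differences: 240, 240, 240

240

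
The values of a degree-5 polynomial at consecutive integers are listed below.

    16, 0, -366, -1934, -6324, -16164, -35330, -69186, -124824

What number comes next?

D1: -16, -366, -1568, -4390, -9840, -19166, -33856, -55638
D2: -350, -1202, -2822, -5450, -9326, -14690, -21782
D3: -852, -1620, -2628, -3876, -5364, -7092
D4: -768, -1008, -1248, -1488, -1728
D5: -240, -240, -240, -240
Fifth differences constant at -240.
-1728 − 240 = -1968;  -7092 − 1968 = -9060;  -21782 − 9060 = -30842;  -55638 − 30842 = -86480;  -124824 − 86480 = -211304

-211304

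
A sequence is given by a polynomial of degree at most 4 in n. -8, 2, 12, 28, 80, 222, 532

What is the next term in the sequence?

1112

D1: 10, 10, 16, 52, 142, 310
D2: 0, 6, 36, 90, 168
D3: 6, 30, 54, 78
D4: 24, 24, 24
Fourth differences constant at 24.
78 + 24 = 102;  168 + 102 = 270;  310 + 270 = 580;  532 + 580 = 1112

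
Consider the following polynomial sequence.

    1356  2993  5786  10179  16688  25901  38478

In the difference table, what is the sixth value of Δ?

Δ: 1637, 2793, 4393, 6509, 9213, 12577
Δ²: 1156, 1600, 2116, 2704, 3364
Δ³: 444, 516, 588, 660
Δ⁴: 72, 72, 72

12577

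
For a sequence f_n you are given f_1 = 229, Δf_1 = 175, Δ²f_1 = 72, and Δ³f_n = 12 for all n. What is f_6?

Build the table forward from the leading diagonal:
Δ³: 12, 12, 12, 12, 12, 12
Δ²: 72, 84, 96, 108, 120, 132
Δ: 175, 247, 331, 427, 535, 655
f: 229, 404, 651, 982, 1409, 1944

1944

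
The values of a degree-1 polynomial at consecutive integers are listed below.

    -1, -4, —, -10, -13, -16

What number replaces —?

Using the last 3 terms:
-3, -3
Constant first difference = -3.
Extend backward: -10 + 3 = -7

-7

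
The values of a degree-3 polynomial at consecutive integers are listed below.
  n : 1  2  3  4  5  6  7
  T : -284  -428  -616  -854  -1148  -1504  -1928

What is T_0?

D1: -144  -188  -238  -294  -356  -424
D2: -44  -50  -56  -62  -68
D3: -6  -6  -6  -6
The third differences are constant at -6.
Work back: -44 + 6 = -38;  -144 + 38 = -106;  -284 + 106 = -178

-178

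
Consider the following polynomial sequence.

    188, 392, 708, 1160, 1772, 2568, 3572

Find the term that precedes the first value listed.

72

204, 316, 452, 612, 796, 1004
112, 136, 160, 184, 208
24, 24, 24, 24
The third differences are constant at 24.
Work back: 112 − 24 = 88;  204 − 88 = 116;  188 − 116 = 72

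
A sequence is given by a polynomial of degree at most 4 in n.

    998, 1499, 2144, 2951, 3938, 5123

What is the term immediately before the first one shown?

623

501, 645, 807, 987, 1185
144, 162, 180, 198
18, 18, 18
The third differences are constant at 18.
Work back: 144 − 18 = 126;  501 − 126 = 375;  998 − 375 = 623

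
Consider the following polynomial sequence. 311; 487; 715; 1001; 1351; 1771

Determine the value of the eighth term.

2845

D1: 176 , 228 , 286 , 350 , 420
D2: 52 , 58 , 64 , 70
D3: 6 , 6 , 6
The third differences are constant (6).
70 + 6 = 76;  420 + 76 = 496;  1771 + 496 = 2267
76 + 6 = 82;  496 + 82 = 578;  2267 + 578 = 2845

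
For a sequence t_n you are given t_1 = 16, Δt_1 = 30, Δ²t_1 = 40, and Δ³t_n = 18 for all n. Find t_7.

1156

Build the table forward from the leading diagonal:
D3: 18, 18, 18, 18, 18, 18, 18
D2: 40, 58, 76, 94, 112, 130, 148
D1: 30, 70, 128, 204, 298, 410, 540
t: 16, 46, 116, 244, 448, 746, 1156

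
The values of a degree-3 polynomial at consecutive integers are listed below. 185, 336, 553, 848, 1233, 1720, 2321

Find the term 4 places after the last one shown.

D1: 151, 217, 295, 385, 487, 601
D2: 66, 78, 90, 102, 114
D3: 12, 12, 12, 12
The third differences are constant (12).
114 + 12 = 126;  601 + 126 = 727;  2321 + 727 = 3048
126 + 12 = 138;  727 + 138 = 865;  3048 + 865 = 3913
138 + 12 = 150;  865 + 150 = 1015;  3913 + 1015 = 4928
150 + 12 = 162;  1015 + 162 = 1177;  4928 + 1177 = 6105

6105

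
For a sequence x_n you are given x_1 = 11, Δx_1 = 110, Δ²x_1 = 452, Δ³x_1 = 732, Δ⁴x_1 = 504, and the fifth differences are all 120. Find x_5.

Build the table forward from the leading diagonal:
Δ⁵: 120  120  120  120  120
Δ⁴: 504  624  744  864  984
Δ³: 732  1236  1860  2604  3468
Δ²: 452  1184  2420  4280  6884
Δ: 110  562  1746  4166  8446
x: 11  121  683  2429  6595

6595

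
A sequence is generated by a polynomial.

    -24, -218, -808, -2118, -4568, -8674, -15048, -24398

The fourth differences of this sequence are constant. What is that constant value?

D1: -194, -590, -1310, -2450, -4106, -6374, -9350
D2: -396, -720, -1140, -1656, -2268, -2976
D3: -324, -420, -516, -612, -708
D4: -96, -96, -96, -96

-96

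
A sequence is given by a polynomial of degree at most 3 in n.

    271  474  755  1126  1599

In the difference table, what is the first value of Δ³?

12

Δ: 203, 281, 371, 473
Δ²: 78, 90, 102
Δ³: 12, 12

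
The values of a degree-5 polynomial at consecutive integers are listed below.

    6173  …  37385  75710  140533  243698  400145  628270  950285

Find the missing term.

16450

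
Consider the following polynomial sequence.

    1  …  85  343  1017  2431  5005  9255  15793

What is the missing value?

15

Using the last 7 terms:
258  674  1414  2574  4250  6538
416  740  1160  1676  2288
324  420  516  612
96  96  96
Constant fourth difference = 96.
Extend backward: 324 − 96 = 228;  416 − 228 = 188;  258 − 188 = 70;  85 − 70 = 15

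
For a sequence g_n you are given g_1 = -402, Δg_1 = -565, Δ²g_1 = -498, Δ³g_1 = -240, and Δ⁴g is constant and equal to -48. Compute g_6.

Build the table forward from the leading diagonal:
D4: -48  -48  -48  -48  -48  -48
D3: -240  -288  -336  -384  -432  -480
D2: -498  -738  -1026  -1362  -1746  -2178
D1: -565  -1063  -1801  -2827  -4189  -5935
g: -402  -967  -2030  -3831  -6658  -10847

-10847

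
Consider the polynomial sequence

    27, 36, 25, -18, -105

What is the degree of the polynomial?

3

9, -11, -43, -87
-20, -32, -44
-12, -12
The third differences are constant, so the polynomial has degree 3.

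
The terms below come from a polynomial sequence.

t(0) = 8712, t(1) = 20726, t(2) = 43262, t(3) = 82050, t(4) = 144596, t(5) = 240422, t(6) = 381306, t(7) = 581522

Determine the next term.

858080

Δ: 12014, 22536, 38788, 62546, 95826, 140884, 200216
Δ²: 10522, 16252, 23758, 33280, 45058, 59332
Δ³: 5730, 7506, 9522, 11778, 14274
Δ⁴: 1776, 2016, 2256, 2496
Δ⁵: 240, 240, 240
Constant fifth difference = 240, so extend:
2496 + 240 = 2736;  14274 + 2736 = 17010;  59332 + 17010 = 76342;  200216 + 76342 = 276558;  581522 + 276558 = 858080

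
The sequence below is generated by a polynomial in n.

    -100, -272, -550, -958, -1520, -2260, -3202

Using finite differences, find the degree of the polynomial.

3

D1: -172, -278, -408, -562, -740, -942
D2: -106, -130, -154, -178, -202
D3: -24, -24, -24, -24
The third differences are constant, so the polynomial has degree 3.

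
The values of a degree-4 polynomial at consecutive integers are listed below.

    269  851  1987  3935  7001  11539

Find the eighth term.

First differences: 582 , 1136 , 1948 , 3066 , 4538
Second differences: 554 , 812 , 1118 , 1472
Third differences: 258 , 306 , 354
Fourth differences: 48 , 48
Fourth differences constant at 48.
354 + 48 = 402;  1472 + 402 = 1874;  4538 + 1874 = 6412;  11539 + 6412 = 17951
402 + 48 = 450;  1874 + 450 = 2324;  6412 + 2324 = 8736;  17951 + 8736 = 26687

26687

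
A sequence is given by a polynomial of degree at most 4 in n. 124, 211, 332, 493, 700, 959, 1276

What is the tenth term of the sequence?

First differences: 87 , 121 , 161 , 207 , 259 , 317
Second differences: 34 , 40 , 46 , 52 , 58
Third differences: 6 , 6 , 6 , 6
Third differences constant at 6.
58 + 6 = 64;  317 + 64 = 381;  1276 + 381 = 1657
64 + 6 = 70;  381 + 70 = 451;  1657 + 451 = 2108
70 + 6 = 76;  451 + 76 = 527;  2108 + 527 = 2635

2635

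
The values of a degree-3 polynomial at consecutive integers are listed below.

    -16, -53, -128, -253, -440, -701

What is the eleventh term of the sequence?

-3536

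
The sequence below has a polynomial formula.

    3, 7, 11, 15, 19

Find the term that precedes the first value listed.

-1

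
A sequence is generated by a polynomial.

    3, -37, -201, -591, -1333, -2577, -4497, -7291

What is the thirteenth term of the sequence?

-42981

Δ: -40  -164  -390  -742  -1244  -1920  -2794
Δ²: -124  -226  -352  -502  -676  -874
Δ³: -102  -126  -150  -174  -198
Δ⁴: -24  -24  -24  -24
Constant fourth difference = -24, so extend:
-198 − 24 = -222;  -874 − 222 = -1096;  -2794 − 1096 = -3890;  -7291 − 3890 = -11181
-222 − 24 = -246;  -1096 − 246 = -1342;  -3890 − 1342 = -5232;  -11181 − 5232 = -16413
-246 − 24 = -270;  -1342 − 270 = -1612;  -5232 − 1612 = -6844;  -16413 − 6844 = -23257
-270 − 24 = -294;  -1612 − 294 = -1906;  -6844 − 1906 = -8750;  -23257 − 8750 = -32007
-294 − 24 = -318;  -1906 − 318 = -2224;  -8750 − 2224 = -10974;  -32007 − 10974 = -42981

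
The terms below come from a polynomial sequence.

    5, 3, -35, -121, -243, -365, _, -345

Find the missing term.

-427

Using the first 6 terms:
D1: -2  -38  -86  -122  -122
D2: -36  -48  -36  0
D3: -12  12  36
D4: 24  24
Constant fourth difference = 24.
Extend forward: 36 + 24 = 60;  0 + 60 = 60;  -122 + 60 = -62;  -365 − 62 = -427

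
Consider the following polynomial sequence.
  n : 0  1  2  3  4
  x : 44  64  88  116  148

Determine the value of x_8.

316

Δ: 20, 24, 28, 32
Δ²: 4, 4, 4
Constant second difference = 4, so extend:
32 + 4 = 36;  148 + 36 = 184
36 + 4 = 40;  184 + 40 = 224
40 + 4 = 44;  224 + 44 = 268
44 + 4 = 48;  268 + 48 = 316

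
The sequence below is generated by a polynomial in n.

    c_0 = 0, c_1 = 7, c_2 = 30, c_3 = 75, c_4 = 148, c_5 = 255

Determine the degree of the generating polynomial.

First differences: 7, 23, 45, 73, 107
Second differences: 16, 22, 28, 34
Third differences: 6, 6, 6
The third differences are constant, so the polynomial has degree 3.

3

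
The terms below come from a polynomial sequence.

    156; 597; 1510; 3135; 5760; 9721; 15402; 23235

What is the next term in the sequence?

Δ: 441, 913, 1625, 2625, 3961, 5681, 7833
Δ²: 472, 712, 1000, 1336, 1720, 2152
Δ³: 240, 288, 336, 384, 432
Δ⁴: 48, 48, 48, 48
The fourth differences are constant (48).
432 + 48 = 480;  2152 + 480 = 2632;  7833 + 2632 = 10465;  23235 + 10465 = 33700

33700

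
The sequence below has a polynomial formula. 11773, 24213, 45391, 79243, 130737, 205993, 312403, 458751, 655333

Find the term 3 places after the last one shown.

First differences: 12440, 21178, 33852, 51494, 75256, 106410, 146348, 196582
Second differences: 8738, 12674, 17642, 23762, 31154, 39938, 50234
Third differences: 3936, 4968, 6120, 7392, 8784, 10296
Fourth differences: 1032, 1152, 1272, 1392, 1512
Fifth differences: 120, 120, 120, 120
Constant fifth difference = 120, so extend:
1512 + 120 = 1632;  10296 + 1632 = 11928;  50234 + 11928 = 62162;  196582 + 62162 = 258744;  655333 + 258744 = 914077
1632 + 120 = 1752;  11928 + 1752 = 13680;  62162 + 13680 = 75842;  258744 + 75842 = 334586;  914077 + 334586 = 1248663
1752 + 120 = 1872;  13680 + 1872 = 15552;  75842 + 15552 = 91394;  334586 + 91394 = 425980;  1248663 + 425980 = 1674643

1674643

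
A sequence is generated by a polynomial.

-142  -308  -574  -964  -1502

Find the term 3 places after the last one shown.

D1: -166, -266, -390, -538
D2: -100, -124, -148
D3: -24, -24
Third differences constant at -24.
-148 − 24 = -172;  -538 − 172 = -710;  -1502 − 710 = -2212
-172 − 24 = -196;  -710 − 196 = -906;  -2212 − 906 = -3118
-196 − 24 = -220;  -906 − 220 = -1126;  -3118 − 1126 = -4244

-4244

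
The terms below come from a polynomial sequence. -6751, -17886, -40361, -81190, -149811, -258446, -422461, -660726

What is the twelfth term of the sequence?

-2876486

D1: -11135, -22475, -40829, -68621, -108635, -164015, -238265
D2: -11340, -18354, -27792, -40014, -55380, -74250
D3: -7014, -9438, -12222, -15366, -18870
D4: -2424, -2784, -3144, -3504
D5: -360, -360, -360
Fifth differences constant at -360.
-3504 − 360 = -3864;  -18870 − 3864 = -22734;  -74250 − 22734 = -96984;  -238265 − 96984 = -335249;  -660726 − 335249 = -995975
-3864 − 360 = -4224;  -22734 − 4224 = -26958;  -96984 − 26958 = -123942;  -335249 − 123942 = -459191;  -995975 − 459191 = -1455166
-4224 − 360 = -4584;  -26958 − 4584 = -31542;  -123942 − 31542 = -155484;  -459191 − 155484 = -614675;  -1455166 − 614675 = -2069841
-4584 − 360 = -4944;  -31542 − 4944 = -36486;  -155484 − 36486 = -191970;  -614675 − 191970 = -806645;  -2069841 − 806645 = -2876486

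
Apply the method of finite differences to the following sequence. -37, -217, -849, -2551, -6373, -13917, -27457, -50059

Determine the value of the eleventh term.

D1: -180, -632, -1702, -3822, -7544, -13540, -22602
D2: -452, -1070, -2120, -3722, -5996, -9062
D3: -618, -1050, -1602, -2274, -3066
D4: -432, -552, -672, -792
D5: -120, -120, -120
The fifth differences are constant (-120).
-792 − 120 = -912;  -3066 − 912 = -3978;  -9062 − 3978 = -13040;  -22602 − 13040 = -35642;  -50059 − 35642 = -85701
-912 − 120 = -1032;  -3978 − 1032 = -5010;  -13040 − 5010 = -18050;  -35642 − 18050 = -53692;  -85701 − 53692 = -139393
-1032 − 120 = -1152;  -5010 − 1152 = -6162;  -18050 − 6162 = -24212;  -53692 − 24212 = -77904;  -139393 − 77904 = -217297

-217297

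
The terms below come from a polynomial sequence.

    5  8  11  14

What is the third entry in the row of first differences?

Δ: 3, 3, 3

3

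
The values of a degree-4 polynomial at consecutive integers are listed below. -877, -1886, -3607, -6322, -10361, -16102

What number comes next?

First differences: -1009 , -1721 , -2715 , -4039 , -5741
Second differences: -712 , -994 , -1324 , -1702
Third differences: -282 , -330 , -378
Fourth differences: -48 , -48
Fourth differences constant at -48.
-378 − 48 = -426;  -1702 − 426 = -2128;  -5741 − 2128 = -7869;  -16102 − 7869 = -23971

-23971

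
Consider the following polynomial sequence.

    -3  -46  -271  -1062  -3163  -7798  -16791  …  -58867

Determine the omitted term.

-32686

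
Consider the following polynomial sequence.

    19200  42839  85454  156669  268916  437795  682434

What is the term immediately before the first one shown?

First differences: 23639, 42615, 71215, 112247, 168879, 244639
Second differences: 18976, 28600, 41032, 56632, 75760
Third differences: 9624, 12432, 15600, 19128
Fourth differences: 2808, 3168, 3528
Fifth differences: 360, 360
The fifth differences are constant at 360.
Work back: 2808 − 360 = 2448;  9624 − 2448 = 7176;  18976 − 7176 = 11800;  23639 − 11800 = 11839;  19200 − 11839 = 7361

7361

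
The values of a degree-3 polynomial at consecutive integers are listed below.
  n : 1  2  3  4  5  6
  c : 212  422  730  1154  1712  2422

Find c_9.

5644

210, 308, 424, 558, 710
98, 116, 134, 152
18, 18, 18
Third differences constant at 18.
152 + 18 = 170;  710 + 170 = 880;  2422 + 880 = 3302
170 + 18 = 188;  880 + 188 = 1068;  3302 + 1068 = 4370
188 + 18 = 206;  1068 + 206 = 1274;  4370 + 1274 = 5644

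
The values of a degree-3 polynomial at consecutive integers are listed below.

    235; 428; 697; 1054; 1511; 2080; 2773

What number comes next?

3602

Δ: 193  269  357  457  569  693
Δ²: 76  88  100  112  124
Δ³: 12  12  12  12
Constant third difference = 12, so extend:
124 + 12 = 136;  693 + 136 = 829;  2773 + 829 = 3602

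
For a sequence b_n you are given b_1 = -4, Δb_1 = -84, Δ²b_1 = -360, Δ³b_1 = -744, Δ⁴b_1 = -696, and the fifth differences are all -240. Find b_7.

Build the table forward from the leading diagonal:
Fifth differences: -240  -240  -240  -240  -240  -240  -240
Fourth differences: -696  -936  -1176  -1416  -1656  -1896  -2136
Third differences: -744  -1440  -2376  -3552  -4968  -6624  -8520
Second differences: -360  -1104  -2544  -4920  -8472  -13440  -20064
First differences: -84  -444  -1548  -4092  -9012  -17484  -30924
b: -4  -88  -532  -2080  -6172  -15184  -32668

-32668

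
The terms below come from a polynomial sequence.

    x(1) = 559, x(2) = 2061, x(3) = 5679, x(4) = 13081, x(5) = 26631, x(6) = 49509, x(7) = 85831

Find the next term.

140769

1502  3618  7402  13550  22878  36322
2116  3784  6148  9328  13444
1668  2364  3180  4116
696  816  936
120  120
Fifth differences constant at 120.
936 + 120 = 1056;  4116 + 1056 = 5172;  13444 + 5172 = 18616;  36322 + 18616 = 54938;  85831 + 54938 = 140769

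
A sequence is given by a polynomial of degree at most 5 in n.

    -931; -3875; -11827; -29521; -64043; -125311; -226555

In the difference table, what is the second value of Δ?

Δ: -2944, -7952, -17694, -34522, -61268, -101244
Δ²: -5008, -9742, -16828, -26746, -39976
Δ³: -4734, -7086, -9918, -13230
Δ⁴: -2352, -2832, -3312
Δ⁵: -480, -480

-7952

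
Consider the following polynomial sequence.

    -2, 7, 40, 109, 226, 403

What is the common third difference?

Δ: 9, 33, 69, 117, 177
Δ²: 24, 36, 48, 60
Δ³: 12, 12, 12

12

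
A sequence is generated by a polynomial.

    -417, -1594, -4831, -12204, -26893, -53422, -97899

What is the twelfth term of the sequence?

-944404

-1177, -3237, -7373, -14689, -26529, -44477
-2060, -4136, -7316, -11840, -17948
-2076, -3180, -4524, -6108
-1104, -1344, -1584
-240, -240
Fifth differences constant at -240.
-1584 − 240 = -1824;  -6108 − 1824 = -7932;  -17948 − 7932 = -25880;  -44477 − 25880 = -70357;  -97899 − 70357 = -168256
-1824 − 240 = -2064;  -7932 − 2064 = -9996;  -25880 − 9996 = -35876;  -70357 − 35876 = -106233;  -168256 − 106233 = -274489
-2064 − 240 = -2304;  -9996 − 2304 = -12300;  -35876 − 12300 = -48176;  -106233 − 48176 = -154409;  -274489 − 154409 = -428898
-2304 − 240 = -2544;  -12300 − 2544 = -14844;  -48176 − 14844 = -63020;  -154409 − 63020 = -217429;  -428898 − 217429 = -646327
-2544 − 240 = -2784;  -14844 − 2784 = -17628;  -63020 − 17628 = -80648;  -217429 − 80648 = -298077;  -646327 − 298077 = -944404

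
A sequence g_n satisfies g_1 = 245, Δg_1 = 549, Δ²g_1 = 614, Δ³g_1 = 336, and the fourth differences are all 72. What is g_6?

Build the table forward from the leading diagonal:
D4: 72, 72, 72, 72, 72, 72
D3: 336, 408, 480, 552, 624, 696
D2: 614, 950, 1358, 1838, 2390, 3014
D1: 549, 1163, 2113, 3471, 5309, 7699
g: 245, 794, 1957, 4070, 7541, 12850

12850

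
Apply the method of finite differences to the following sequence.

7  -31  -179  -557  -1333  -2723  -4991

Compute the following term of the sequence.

-8449

Δ: -38, -148, -378, -776, -1390, -2268
Δ²: -110, -230, -398, -614, -878
Δ³: -120, -168, -216, -264
Δ⁴: -48, -48, -48
The fourth differences are constant (-48).
-264 − 48 = -312;  -878 − 312 = -1190;  -2268 − 1190 = -3458;  -4991 − 3458 = -8449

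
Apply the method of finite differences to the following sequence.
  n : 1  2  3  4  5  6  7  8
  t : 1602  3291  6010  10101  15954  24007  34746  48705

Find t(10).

D1: 1689, 2719, 4091, 5853, 8053, 10739, 13959
D2: 1030, 1372, 1762, 2200, 2686, 3220
D3: 342, 390, 438, 486, 534
D4: 48, 48, 48, 48
Fourth differences constant at 48.
534 + 48 = 582;  3220 + 582 = 3802;  13959 + 3802 = 17761;  48705 + 17761 = 66466
582 + 48 = 630;  3802 + 630 = 4432;  17761 + 4432 = 22193;  66466 + 22193 = 88659

88659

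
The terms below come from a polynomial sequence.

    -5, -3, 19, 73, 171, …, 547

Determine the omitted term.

Using the first 5 terms:
D1: 2, 22, 54, 98
D2: 20, 32, 44
D3: 12, 12
Constant third difference = 12.
Extend forward: 44 + 12 = 56;  98 + 56 = 154;  171 + 154 = 325

325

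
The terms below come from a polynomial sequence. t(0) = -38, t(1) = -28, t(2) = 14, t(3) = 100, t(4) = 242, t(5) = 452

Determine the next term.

742

D1: 10, 42, 86, 142, 210
D2: 32, 44, 56, 68
D3: 12, 12, 12
The third differences are constant (12).
68 + 12 = 80;  210 + 80 = 290;  452 + 290 = 742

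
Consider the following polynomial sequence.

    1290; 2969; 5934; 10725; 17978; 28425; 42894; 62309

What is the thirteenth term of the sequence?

Δ: 1679, 2965, 4791, 7253, 10447, 14469, 19415
Δ²: 1286, 1826, 2462, 3194, 4022, 4946
Δ³: 540, 636, 732, 828, 924
Δ⁴: 96, 96, 96, 96
Fourth differences constant at 96.
924 + 96 = 1020;  4946 + 1020 = 5966;  19415 + 5966 = 25381;  62309 + 25381 = 87690
1020 + 96 = 1116;  5966 + 1116 = 7082;  25381 + 7082 = 32463;  87690 + 32463 = 120153
1116 + 96 = 1212;  7082 + 1212 = 8294;  32463 + 8294 = 40757;  120153 + 40757 = 160910
1212 + 96 = 1308;  8294 + 1308 = 9602;  40757 + 9602 = 50359;  160910 + 50359 = 211269
1308 + 96 = 1404;  9602 + 1404 = 11006;  50359 + 11006 = 61365;  211269 + 61365 = 272634

272634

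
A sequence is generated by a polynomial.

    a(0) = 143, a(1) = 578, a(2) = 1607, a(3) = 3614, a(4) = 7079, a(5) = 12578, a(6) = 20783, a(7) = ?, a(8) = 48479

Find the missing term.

32462

Using the first 7 terms:
D1: 435  1029  2007  3465  5499  8205
D2: 594  978  1458  2034  2706
D3: 384  480  576  672
D4: 96  96  96
Constant fourth difference = 96.
Extend forward: 672 + 96 = 768;  2706 + 768 = 3474;  8205 + 3474 = 11679;  20783 + 11679 = 32462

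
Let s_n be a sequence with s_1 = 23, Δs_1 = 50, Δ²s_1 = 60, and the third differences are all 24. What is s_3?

183

Build the table forward from the leading diagonal:
Third differences: 24  24  24
Second differences: 60  84  108
First differences: 50  110  194
s: 23  73  183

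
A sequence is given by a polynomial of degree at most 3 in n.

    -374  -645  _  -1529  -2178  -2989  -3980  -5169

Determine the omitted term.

-1024

Using the last 5 terms:
D1: -649  -811  -991  -1189
D2: -162  -180  -198
D3: -18  -18
Constant third difference = -18.
Extend backward: -162 + 18 = -144;  -649 + 144 = -505;  -1529 + 505 = -1024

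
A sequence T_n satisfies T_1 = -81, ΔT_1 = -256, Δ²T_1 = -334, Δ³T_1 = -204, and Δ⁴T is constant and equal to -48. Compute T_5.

-3973

Build the table forward from the leading diagonal:
D4: -48  -48  -48  -48  -48
D3: -204  -252  -300  -348  -396
D2: -334  -538  -790  -1090  -1438
D1: -256  -590  -1128  -1918  -3008
T: -81  -337  -927  -2055  -3973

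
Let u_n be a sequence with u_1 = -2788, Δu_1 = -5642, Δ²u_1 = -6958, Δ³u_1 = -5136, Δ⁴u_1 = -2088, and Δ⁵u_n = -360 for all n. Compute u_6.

Build the table forward from the leading diagonal:
Fifth differences: -360  -360  -360  -360  -360  -360
Fourth differences: -2088  -2448  -2808  -3168  -3528  -3888
Third differences: -5136  -7224  -9672  -12480  -15648  -19176
Second differences: -6958  -12094  -19318  -28990  -41470  -57118
First differences: -5642  -12600  -24694  -44012  -73002  -114472
u: -2788  -8430  -21030  -45724  -89736  -162738

-162738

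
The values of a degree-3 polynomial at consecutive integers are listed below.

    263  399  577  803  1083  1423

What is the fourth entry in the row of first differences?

280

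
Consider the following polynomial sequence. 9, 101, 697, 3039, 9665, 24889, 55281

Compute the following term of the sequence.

110147

Δ: 92, 596, 2342, 6626, 15224, 30392
Δ²: 504, 1746, 4284, 8598, 15168
Δ³: 1242, 2538, 4314, 6570
Δ⁴: 1296, 1776, 2256
Δ⁵: 480, 480
Fifth differences constant at 480.
2256 + 480 = 2736;  6570 + 2736 = 9306;  15168 + 9306 = 24474;  30392 + 24474 = 54866;  55281 + 54866 = 110147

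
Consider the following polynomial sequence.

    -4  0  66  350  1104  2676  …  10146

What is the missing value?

Using the first 6 terms:
Δ: 4  66  284  754  1572
Δ²: 62  218  470  818
Δ³: 156  252  348
Δ⁴: 96  96
Constant fourth difference = 96.
Extend forward: 348 + 96 = 444;  818 + 444 = 1262;  1572 + 1262 = 2834;  2676 + 2834 = 5510

5510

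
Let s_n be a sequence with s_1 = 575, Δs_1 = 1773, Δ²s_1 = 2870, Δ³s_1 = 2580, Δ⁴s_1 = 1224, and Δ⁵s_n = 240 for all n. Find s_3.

Build the table forward from the leading diagonal:
D5: 240  240  240
D4: 1224  1464  1704
D3: 2580  3804  5268
D2: 2870  5450  9254
D1: 1773  4643  10093
s: 575  2348  6991

6991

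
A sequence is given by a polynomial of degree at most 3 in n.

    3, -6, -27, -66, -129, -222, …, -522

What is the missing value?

-351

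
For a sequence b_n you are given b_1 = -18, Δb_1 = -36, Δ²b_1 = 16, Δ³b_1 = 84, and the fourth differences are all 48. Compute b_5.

318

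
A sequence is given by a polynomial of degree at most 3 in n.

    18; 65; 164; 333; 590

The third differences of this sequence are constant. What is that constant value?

18

D1: 47, 99, 169, 257
D2: 52, 70, 88
D3: 18, 18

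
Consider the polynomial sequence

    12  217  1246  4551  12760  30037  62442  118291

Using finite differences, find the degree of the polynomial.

205, 1029, 3305, 8209, 17277, 32405, 55849
824, 2276, 4904, 9068, 15128, 23444
1452, 2628, 4164, 6060, 8316
1176, 1536, 1896, 2256
360, 360, 360
The fifth differences are constant, so the polynomial has degree 5.

5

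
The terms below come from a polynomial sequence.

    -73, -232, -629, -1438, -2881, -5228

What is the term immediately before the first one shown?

-26

First differences: -159, -397, -809, -1443, -2347
Second differences: -238, -412, -634, -904
Third differences: -174, -222, -270
Fourth differences: -48, -48
The fourth differences are constant at -48.
Work back: -174 + 48 = -126;  -238 + 126 = -112;  -159 + 112 = -47;  -73 + 47 = -26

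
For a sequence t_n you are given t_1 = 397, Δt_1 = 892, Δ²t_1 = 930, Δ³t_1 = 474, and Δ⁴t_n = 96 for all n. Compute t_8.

Build the table forward from the leading diagonal:
Δ⁴: 96  96  96  96  96  96  96  96
Δ³: 474  570  666  762  858  954  1050  1146
Δ²: 930  1404  1974  2640  3402  4260  5214  6264
Δ: 892  1822  3226  5200  7840  11242  15502  20716
t: 397  1289  3111  6337  11537  19377  30619  46121

46121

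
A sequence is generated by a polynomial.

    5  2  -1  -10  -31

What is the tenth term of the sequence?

First differences: -3, -3, -9, -21
Second differences: 0, -6, -12
Third differences: -6, -6
Third differences constant at -6.
-12 − 6 = -18;  -21 − 18 = -39;  -31 − 39 = -70
-18 − 6 = -24;  -39 − 24 = -63;  -70 − 63 = -133
-24 − 6 = -30;  -63 − 30 = -93;  -133 − 93 = -226
-30 − 6 = -36;  -93 − 36 = -129;  -226 − 129 = -355
-36 − 6 = -42;  -129 − 42 = -171;  -355 − 171 = -526

-526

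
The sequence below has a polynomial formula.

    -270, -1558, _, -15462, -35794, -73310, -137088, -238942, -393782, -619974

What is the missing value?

-5612

Using the last 7 terms:
First differences: -20332  -37516  -63778  -101854  -154840  -226192
Second differences: -17184  -26262  -38076  -52986  -71352
Third differences: -9078  -11814  -14910  -18366
Fourth differences: -2736  -3096  -3456
Fifth differences: -360  -360
Constant fifth difference = -360.
Extend backward: -2736 + 360 = -2376;  -9078 + 2376 = -6702;  -17184 + 6702 = -10482;  -20332 + 10482 = -9850;  -15462 + 9850 = -5612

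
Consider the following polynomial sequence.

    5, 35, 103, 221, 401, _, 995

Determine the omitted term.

655

Using the first 5 terms:
30  68  118  180
38  50  62
12  12
Constant third difference = 12.
Extend forward: 62 + 12 = 74;  180 + 74 = 254;  401 + 254 = 655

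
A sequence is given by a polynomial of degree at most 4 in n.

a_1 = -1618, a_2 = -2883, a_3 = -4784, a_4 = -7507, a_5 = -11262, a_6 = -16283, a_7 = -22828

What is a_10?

-1265  -1901  -2723  -3755  -5021  -6545
-636  -822  -1032  -1266  -1524
-186  -210  -234  -258
-24  -24  -24
The fourth differences are constant (-24).
-258 − 24 = -282;  -1524 − 282 = -1806;  -6545 − 1806 = -8351;  -22828 − 8351 = -31179
-282 − 24 = -306;  -1806 − 306 = -2112;  -8351 − 2112 = -10463;  -31179 − 10463 = -41642
-306 − 24 = -330;  -2112 − 330 = -2442;  -10463 − 2442 = -12905;  -41642 − 12905 = -54547

-54547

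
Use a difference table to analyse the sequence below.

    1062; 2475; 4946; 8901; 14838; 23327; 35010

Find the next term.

D1: 1413 , 2471 , 3955 , 5937 , 8489 , 11683
D2: 1058 , 1484 , 1982 , 2552 , 3194
D3: 426 , 498 , 570 , 642
D4: 72 , 72 , 72
Constant fourth difference = 72, so extend:
642 + 72 = 714;  3194 + 714 = 3908;  11683 + 3908 = 15591;  35010 + 15591 = 50601

50601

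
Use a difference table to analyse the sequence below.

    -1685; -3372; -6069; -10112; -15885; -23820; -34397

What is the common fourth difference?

-48

D1: -1687, -2697, -4043, -5773, -7935, -10577
D2: -1010, -1346, -1730, -2162, -2642
D3: -336, -384, -432, -480
D4: -48, -48, -48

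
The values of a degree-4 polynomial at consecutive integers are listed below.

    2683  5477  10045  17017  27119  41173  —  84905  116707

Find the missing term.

60097

Using the first 6 terms:
Δ: 2794, 4568, 6972, 10102, 14054
Δ²: 1774, 2404, 3130, 3952
Δ³: 630, 726, 822
Δ⁴: 96, 96
Constant fourth difference = 96.
Extend forward: 822 + 96 = 918;  3952 + 918 = 4870;  14054 + 4870 = 18924;  41173 + 18924 = 60097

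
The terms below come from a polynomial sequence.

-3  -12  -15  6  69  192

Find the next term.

393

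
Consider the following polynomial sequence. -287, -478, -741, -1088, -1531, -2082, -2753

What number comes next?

-3556

First differences: -191 , -263 , -347 , -443 , -551 , -671
Second differences: -72 , -84 , -96 , -108 , -120
Third differences: -12 , -12 , -12 , -12
The third differences are constant (-12).
-120 − 12 = -132;  -671 − 132 = -803;  -2753 − 803 = -3556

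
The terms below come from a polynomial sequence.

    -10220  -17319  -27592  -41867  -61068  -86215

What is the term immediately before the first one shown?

Δ: -7099  -10273  -14275  -19201  -25147
Δ²: -3174  -4002  -4926  -5946
Δ³: -828  -924  -1020
Δ⁴: -96  -96
The fourth differences are constant at -96.
Work back: -828 + 96 = -732;  -3174 + 732 = -2442;  -7099 + 2442 = -4657;  -10220 + 4657 = -5563

-5563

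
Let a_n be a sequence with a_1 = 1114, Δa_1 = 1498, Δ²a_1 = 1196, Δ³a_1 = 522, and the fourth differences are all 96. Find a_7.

39922

Build the table forward from the leading diagonal:
D4: 96, 96, 96, 96, 96, 96, 96
D3: 522, 618, 714, 810, 906, 1002, 1098
D2: 1196, 1718, 2336, 3050, 3860, 4766, 5768
D1: 1498, 2694, 4412, 6748, 9798, 13658, 18424
a: 1114, 2612, 5306, 9718, 16466, 26264, 39922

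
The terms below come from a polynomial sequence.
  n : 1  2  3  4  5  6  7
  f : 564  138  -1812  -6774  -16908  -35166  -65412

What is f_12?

D1: -426 , -1950 , -4962 , -10134 , -18258 , -30246
D2: -1524 , -3012 , -5172 , -8124 , -11988
D3: -1488 , -2160 , -2952 , -3864
D4: -672 , -792 , -912
D5: -120 , -120
Constant fifth difference = -120, so extend:
-912 − 120 = -1032;  -3864 − 1032 = -4896;  -11988 − 4896 = -16884;  -30246 − 16884 = -47130;  -65412 − 47130 = -112542
-1032 − 120 = -1152;  -4896 − 1152 = -6048;  -16884 − 6048 = -22932;  -47130 − 22932 = -70062;  -112542 − 70062 = -182604
-1152 − 120 = -1272;  -6048 − 1272 = -7320;  -22932 − 7320 = -30252;  -70062 − 30252 = -100314;  -182604 − 100314 = -282918
-1272 − 120 = -1392;  -7320 − 1392 = -8712;  -30252 − 8712 = -38964;  -100314 − 38964 = -139278;  -282918 − 139278 = -422196
-1392 − 120 = -1512;  -8712 − 1512 = -10224;  -38964 − 10224 = -49188;  -139278 − 49188 = -188466;  -422196 − 188466 = -610662

-610662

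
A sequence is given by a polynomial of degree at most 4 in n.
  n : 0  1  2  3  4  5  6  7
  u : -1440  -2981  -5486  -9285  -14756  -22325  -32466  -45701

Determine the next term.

-62600

Δ: -1541  -2505  -3799  -5471  -7569  -10141  -13235
Δ²: -964  -1294  -1672  -2098  -2572  -3094
Δ³: -330  -378  -426  -474  -522
Δ⁴: -48  -48  -48  -48
Fourth differences constant at -48.
-522 − 48 = -570;  -3094 − 570 = -3664;  -13235 − 3664 = -16899;  -45701 − 16899 = -62600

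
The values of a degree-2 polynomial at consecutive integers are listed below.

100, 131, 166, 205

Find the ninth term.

460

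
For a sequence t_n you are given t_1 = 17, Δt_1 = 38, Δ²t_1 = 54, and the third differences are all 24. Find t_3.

147

Build the table forward from the leading diagonal:
D3: 24  24  24
D2: 54  78  102
D1: 38  92  170
t: 17  55  147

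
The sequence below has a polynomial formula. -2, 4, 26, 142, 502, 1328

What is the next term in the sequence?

2914

First differences: 6  22  116  360  826
Second differences: 16  94  244  466
Third differences: 78  150  222
Fourth differences: 72  72
Fourth differences constant at 72.
222 + 72 = 294;  466 + 294 = 760;  826 + 760 = 1586;  1328 + 1586 = 2914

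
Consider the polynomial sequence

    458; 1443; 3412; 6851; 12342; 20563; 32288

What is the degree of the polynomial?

4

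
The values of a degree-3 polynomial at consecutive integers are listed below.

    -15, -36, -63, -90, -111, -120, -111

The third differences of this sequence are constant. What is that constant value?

6

Δ: -21, -27, -27, -21, -9, 9
Δ²: -6, 0, 6, 12, 18
Δ³: 6, 6, 6, 6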